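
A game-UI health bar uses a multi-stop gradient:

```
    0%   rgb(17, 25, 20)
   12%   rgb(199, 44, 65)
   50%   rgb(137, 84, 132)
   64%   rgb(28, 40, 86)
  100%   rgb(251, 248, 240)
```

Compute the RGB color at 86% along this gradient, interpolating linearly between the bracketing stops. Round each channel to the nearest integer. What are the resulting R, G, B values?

86% lies between the 64% and 100% stops, so the local fraction is t = (86 − 64)/(100 − 64) = 22/36 ≈ 0.6111.
R = 28 + 0.6111 × (251 − 28) = 164.275 → 164
G = 40 + 0.6111 × (248 − 40) = 167.109 → 167
B = 86 + 0.6111 × (240 − 86) = 180.109 → 180

(164, 167, 180)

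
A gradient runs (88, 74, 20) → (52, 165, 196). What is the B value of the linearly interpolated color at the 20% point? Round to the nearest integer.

B = 20 + 0.2 × (196 − 20) = 55.2 → 55

55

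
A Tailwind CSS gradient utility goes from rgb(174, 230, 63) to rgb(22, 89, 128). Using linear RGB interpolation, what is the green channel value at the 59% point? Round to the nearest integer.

G = 230 + 0.59 × (89 − 230) = 146.81 → 147

147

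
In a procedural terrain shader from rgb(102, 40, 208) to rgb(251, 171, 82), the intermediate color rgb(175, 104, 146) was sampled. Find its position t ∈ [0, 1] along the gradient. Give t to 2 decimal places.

0.49

Invert the lerp on the R channel (largest span, 149): t = (175 − 102) / (251 − 102) = 73/149 = 0.48993.
Check on G: (104 − 40)/(171 − 40) = 0.4885 ✓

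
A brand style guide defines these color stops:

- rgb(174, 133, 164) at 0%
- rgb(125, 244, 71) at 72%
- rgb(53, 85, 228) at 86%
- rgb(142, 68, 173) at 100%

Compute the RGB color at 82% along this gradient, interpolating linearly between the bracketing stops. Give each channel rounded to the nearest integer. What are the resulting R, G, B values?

(74, 130, 183)

82% lies between the 72% and 86% stops, so the local fraction is t = (82 − 72)/(86 − 72) = 10/14 ≈ 0.7143.
R = 125 + 0.7143 × (53 − 125) = 73.57 → 74
G = 244 + 0.7143 × (85 − 244) = 130.426 → 130
B = 71 + 0.7143 × (228 − 71) = 183.145 → 183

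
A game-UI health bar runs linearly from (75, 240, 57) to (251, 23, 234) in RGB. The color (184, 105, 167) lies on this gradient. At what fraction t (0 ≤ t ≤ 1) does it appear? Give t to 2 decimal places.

0.62

Invert the lerp on the G channel (largest span, 217): t = (105 − 240) / (23 − 240) = -135/-217 = 0.62212.
Check on R: (184 − 75)/(251 − 75) = 0.6193 ✓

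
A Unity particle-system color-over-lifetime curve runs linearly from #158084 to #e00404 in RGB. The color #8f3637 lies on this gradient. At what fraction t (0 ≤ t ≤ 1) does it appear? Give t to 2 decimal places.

Invert the lerp on the R channel (largest span, 203): t = (143 − 21) / (224 − 21) = 122/203 = 0.60099.
Check on G: (54 − 128)/(4 − 128) = 0.5968 ✓

0.60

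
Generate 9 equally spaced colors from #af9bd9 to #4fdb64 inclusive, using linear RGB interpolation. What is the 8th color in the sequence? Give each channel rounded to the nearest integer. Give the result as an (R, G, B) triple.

(91, 211, 115)

With 9 swatches and endpoints inclusive, swatch 8 sits at t = (8 − 1)/(9 − 1) = 7/8 ≈ 0.875.
#af9bd9 → (175, 155, 217); #4fdb64 → (79, 219, 100).
R = 175 + 0.875 × (79 − 175) = 91 → 91
G = 155 + 0.875 × (219 − 155) = 211 → 211
B = 217 + 0.875 × (100 − 217) = 114.625 → 115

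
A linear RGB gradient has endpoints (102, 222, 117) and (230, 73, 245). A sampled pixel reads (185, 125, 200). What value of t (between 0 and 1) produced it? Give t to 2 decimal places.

0.65

Invert the lerp on the G channel (largest span, 149): t = (125 − 222) / (73 − 222) = -97/-149 = 0.65101.
Check on R: (185 − 102)/(230 − 102) = 0.6484 ✓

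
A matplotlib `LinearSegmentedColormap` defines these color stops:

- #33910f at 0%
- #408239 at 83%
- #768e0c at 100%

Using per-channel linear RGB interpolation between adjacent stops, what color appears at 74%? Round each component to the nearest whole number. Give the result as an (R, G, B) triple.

(63, 132, 52)

74% lies between the 0% and 83% stops, so the local fraction is t = (74 − 0)/(83 − 0) = 74/83 ≈ 0.8916.
#33910f → (51, 145, 15); #408239 → (64, 130, 57).
R = 51 + 0.8916 × (64 − 51) = 62.591 → 63
G = 145 + 0.8916 × (130 − 145) = 131.626 → 132
B = 15 + 0.8916 × (57 − 15) = 52.447 → 52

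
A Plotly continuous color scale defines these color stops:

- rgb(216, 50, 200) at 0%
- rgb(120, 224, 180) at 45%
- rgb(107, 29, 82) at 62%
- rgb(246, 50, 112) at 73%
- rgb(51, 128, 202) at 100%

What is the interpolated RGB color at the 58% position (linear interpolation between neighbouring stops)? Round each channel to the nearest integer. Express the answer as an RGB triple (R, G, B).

(110, 75, 105)

58% lies between the 45% and 62% stops, so the local fraction is t = (58 − 45)/(62 − 45) = 13/17 ≈ 0.7647.
R = 120 + 0.7647 × (107 − 120) = 110.059 → 110
G = 224 + 0.7647 × (29 − 224) = 74.883 → 75
B = 180 + 0.7647 × (82 − 180) = 105.059 → 105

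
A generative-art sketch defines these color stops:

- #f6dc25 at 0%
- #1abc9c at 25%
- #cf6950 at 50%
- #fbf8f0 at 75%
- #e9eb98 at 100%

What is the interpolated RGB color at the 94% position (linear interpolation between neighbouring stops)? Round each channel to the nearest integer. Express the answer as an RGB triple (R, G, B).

94% lies between the 75% and 100% stops, so the local fraction is t = (94 − 75)/(100 − 75) = 19/25 ≈ 0.76.
#fbf8f0 → (251, 248, 240); #e9eb98 → (233, 235, 152).
R = 251 + 0.76 × (233 − 251) = 237.32 → 237
G = 248 + 0.76 × (235 − 248) = 238.12 → 238
B = 240 + 0.76 × (152 − 240) = 173.12 → 173

(237, 238, 173)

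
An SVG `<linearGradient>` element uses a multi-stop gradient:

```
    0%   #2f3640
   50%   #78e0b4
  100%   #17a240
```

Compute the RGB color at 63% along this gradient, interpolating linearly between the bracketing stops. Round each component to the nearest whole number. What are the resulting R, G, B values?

(95, 208, 150)

63% lies between the 50% and 100% stops, so the local fraction is t = (63 − 50)/(100 − 50) = 13/50 ≈ 0.26.
#78e0b4 → (120, 224, 180); #17a240 → (23, 162, 64).
R = 120 + 0.26 × (23 − 120) = 94.78 → 95
G = 224 + 0.26 × (162 − 224) = 207.88 → 208
B = 180 + 0.26 × (64 − 180) = 149.84 → 150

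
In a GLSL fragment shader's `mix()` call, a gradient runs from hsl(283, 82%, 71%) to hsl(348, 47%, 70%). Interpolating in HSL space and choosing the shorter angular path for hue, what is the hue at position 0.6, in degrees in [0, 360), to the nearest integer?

322

Hue arc: Δh = 348 − 283 = 65° (|Δh| ≤ 180, already the shorter path).
H = 283 + 0.6 × (65) = 322 → 322°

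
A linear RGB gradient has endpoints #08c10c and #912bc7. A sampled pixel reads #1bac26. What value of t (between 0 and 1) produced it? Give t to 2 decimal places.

Invert the lerp on the B channel (largest span, 187): t = (38 − 12) / (199 − 12) = 26/187 = 0.13904.
Check on R: (27 − 8)/(145 − 8) = 0.1387 ✓

0.14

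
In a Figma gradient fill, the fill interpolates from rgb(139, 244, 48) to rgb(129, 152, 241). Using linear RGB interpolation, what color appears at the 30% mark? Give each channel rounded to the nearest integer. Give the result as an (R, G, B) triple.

30% corresponds to t = 0.3.
R = 139 + 0.3 × (129 − 139) = 139 + 0.3 × -10 = 136 → 136
G = 244 + 0.3 × (152 − 244) = 244 + 0.3 × -92 = 216.4 → 216
B = 48 + 0.3 × (241 − 48) = 48 + 0.3 × 193 = 105.9 → 106

(136, 216, 106)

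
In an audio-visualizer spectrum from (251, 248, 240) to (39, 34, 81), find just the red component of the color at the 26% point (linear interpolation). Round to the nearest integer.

R = 251 + 0.26 × (39 − 251) = 195.88 → 196

196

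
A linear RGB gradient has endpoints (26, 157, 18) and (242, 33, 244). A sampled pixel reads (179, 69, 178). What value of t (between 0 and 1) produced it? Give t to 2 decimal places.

Invert the lerp on the B channel (largest span, 226): t = (178 − 18) / (244 − 18) = 160/226 = 0.70796.
Check on R: (179 − 26)/(242 − 26) = 0.7083 ✓

0.71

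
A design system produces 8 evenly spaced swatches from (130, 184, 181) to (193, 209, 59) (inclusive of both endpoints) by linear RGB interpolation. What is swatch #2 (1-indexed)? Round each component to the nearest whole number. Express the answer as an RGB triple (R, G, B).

With 8 swatches and endpoints inclusive, swatch 2 sits at t = (2 − 1)/(8 − 1) = 1/7 ≈ 0.1429.
R = 130 + 0.1429 × (193 − 130) = 139.003 → 139
G = 184 + 0.1429 × (209 − 184) = 187.572 → 188
B = 181 + 0.1429 × (59 − 181) = 163.566 → 164

(139, 188, 164)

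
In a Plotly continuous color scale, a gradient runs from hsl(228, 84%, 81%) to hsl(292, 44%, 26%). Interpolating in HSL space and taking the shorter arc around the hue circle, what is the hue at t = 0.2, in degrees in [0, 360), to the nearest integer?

241

Hue arc: Δh = 292 − 228 = 64° (|Δh| ≤ 180, already the shorter path).
H = 228 + 0.2 × (64) = 240.8 → 241°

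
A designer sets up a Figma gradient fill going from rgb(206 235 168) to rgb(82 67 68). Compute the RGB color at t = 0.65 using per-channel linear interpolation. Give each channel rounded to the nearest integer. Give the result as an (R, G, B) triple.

(125, 126, 103)

R = 206 + 0.65 × (82 − 206) = 206 + 0.65 × -124 = 125.4 → 125
G = 235 + 0.65 × (67 − 235) = 235 + 0.65 × -168 = 125.8 → 126
B = 168 + 0.65 × (68 − 168) = 168 + 0.65 × -100 = 103 → 103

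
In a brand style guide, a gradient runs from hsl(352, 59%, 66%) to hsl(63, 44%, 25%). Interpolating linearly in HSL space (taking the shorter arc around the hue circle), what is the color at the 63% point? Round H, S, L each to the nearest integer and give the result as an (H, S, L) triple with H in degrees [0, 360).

(37, 50, 40)

Hue: 63 − 352 = -289°, but |-289| > 180 so the shorter arc goes the other way: Δh = -289 + 360 = 71°.
H = 352 + 0.63 × (71) = 396.73 → 397 → 397 mod 360 = 37°
S = 59 + 0.63 × (44 − 59) = 49.55 → 50%
L = 66 + 0.63 × (25 − 66) = 40.17 → 40%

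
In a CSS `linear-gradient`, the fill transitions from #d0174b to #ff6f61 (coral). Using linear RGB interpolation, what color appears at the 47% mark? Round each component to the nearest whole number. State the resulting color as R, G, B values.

(230, 64, 85)

#d0174b → (208, 23, 75); #ff6f61 → (255, 111, 97).
47% corresponds to t = 0.47.
R = 208 + 0.47 × (255 − 208) = 208 + 0.47 × 47 = 230.09 → 230
G = 23 + 0.47 × (111 − 23) = 23 + 0.47 × 88 = 64.36 → 64
B = 75 + 0.47 × (97 − 75) = 75 + 0.47 × 22 = 85.34 → 85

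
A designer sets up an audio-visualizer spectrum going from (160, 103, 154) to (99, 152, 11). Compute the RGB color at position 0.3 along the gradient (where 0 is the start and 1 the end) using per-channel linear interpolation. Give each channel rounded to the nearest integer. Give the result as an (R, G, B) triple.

(142, 118, 111)

R = 160 + 0.3 × (99 − 160) = 160 + 0.3 × -61 = 141.7 → 142
G = 103 + 0.3 × (152 − 103) = 103 + 0.3 × 49 = 117.7 → 118
B = 154 + 0.3 × (11 − 154) = 154 + 0.3 × -143 = 111.1 → 111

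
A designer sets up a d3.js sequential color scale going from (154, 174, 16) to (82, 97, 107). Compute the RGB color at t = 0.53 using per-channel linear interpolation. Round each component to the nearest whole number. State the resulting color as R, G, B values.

(116, 133, 64)

R = 154 + 0.53 × (82 − 154) = 154 + 0.53 × -72 = 115.84 → 116
G = 174 + 0.53 × (97 − 174) = 174 + 0.53 × -77 = 133.19 → 133
B = 16 + 0.53 × (107 − 16) = 16 + 0.53 × 91 = 64.23 → 64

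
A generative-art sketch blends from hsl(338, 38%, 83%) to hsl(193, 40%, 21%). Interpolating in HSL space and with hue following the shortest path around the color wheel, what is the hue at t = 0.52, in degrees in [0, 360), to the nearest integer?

Hue arc: Δh = 193 − 338 = -145° (|Δh| ≤ 180, already the shorter path).
H = 338 + 0.52 × (-145) = 262.6 → 263°

263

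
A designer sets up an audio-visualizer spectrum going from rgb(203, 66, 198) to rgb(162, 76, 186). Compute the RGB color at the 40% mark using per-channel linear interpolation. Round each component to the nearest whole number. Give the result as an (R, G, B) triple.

40% corresponds to t = 0.4.
R = 203 + 0.4 × (162 − 203) = 203 + 0.4 × -41 = 186.6 → 187
G = 66 + 0.4 × (76 − 66) = 66 + 0.4 × 10 = 70 → 70
B = 198 + 0.4 × (186 − 198) = 198 + 0.4 × -12 = 193.2 → 193

(187, 70, 193)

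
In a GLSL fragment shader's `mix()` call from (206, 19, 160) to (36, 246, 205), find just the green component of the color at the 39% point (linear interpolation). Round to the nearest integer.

G = 19 + 0.39 × (246 − 19) = 107.53 → 108

108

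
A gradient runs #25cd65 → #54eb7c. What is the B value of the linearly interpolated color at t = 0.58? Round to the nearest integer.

B₁ = 101 (from #25cd65), B₂ = 124 (from #54eb7c).
B = 101 + 0.58 × (124 − 101) = 114.34 → 114

114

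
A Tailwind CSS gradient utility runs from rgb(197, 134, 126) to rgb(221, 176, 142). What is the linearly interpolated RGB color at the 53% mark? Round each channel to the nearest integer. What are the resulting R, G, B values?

53% corresponds to t = 0.53.
R = 197 + 0.53 × (221 − 197) = 197 + 0.53 × 24 = 209.72 → 210
G = 134 + 0.53 × (176 − 134) = 134 + 0.53 × 42 = 156.26 → 156
B = 126 + 0.53 × (142 − 126) = 126 + 0.53 × 16 = 134.48 → 134

(210, 156, 134)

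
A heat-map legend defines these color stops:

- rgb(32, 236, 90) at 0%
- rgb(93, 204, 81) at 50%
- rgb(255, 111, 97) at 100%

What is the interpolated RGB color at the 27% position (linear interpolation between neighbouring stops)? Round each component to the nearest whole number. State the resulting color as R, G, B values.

(65, 219, 85)

27% lies between the 0% and 50% stops, so the local fraction is t = (27 − 0)/(50 − 0) = 27/50 ≈ 0.54.
R = 32 + 0.54 × (93 − 32) = 64.94 → 65
G = 236 + 0.54 × (204 − 236) = 218.72 → 219
B = 90 + 0.54 × (81 − 90) = 85.14 → 85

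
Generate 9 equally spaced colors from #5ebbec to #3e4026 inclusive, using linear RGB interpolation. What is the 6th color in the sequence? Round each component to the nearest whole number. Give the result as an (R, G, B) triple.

(74, 110, 112)

With 9 swatches and endpoints inclusive, swatch 6 sits at t = (6 − 1)/(9 − 1) = 5/8 ≈ 0.625.
#5ebbec → (94, 187, 236); #3e4026 → (62, 64, 38).
R = 94 + 0.625 × (62 − 94) = 74 → 74
G = 187 + 0.625 × (64 − 187) = 110.125 → 110
B = 236 + 0.625 × (38 − 236) = 112.25 → 112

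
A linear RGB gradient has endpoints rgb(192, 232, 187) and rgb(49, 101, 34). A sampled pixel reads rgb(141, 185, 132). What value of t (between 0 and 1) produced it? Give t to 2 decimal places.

0.36

Invert the lerp on the B channel (largest span, 153): t = (132 − 187) / (34 − 187) = -55/-153 = 0.35948.
Check on R: (141 − 192)/(49 − 192) = 0.3566 ✓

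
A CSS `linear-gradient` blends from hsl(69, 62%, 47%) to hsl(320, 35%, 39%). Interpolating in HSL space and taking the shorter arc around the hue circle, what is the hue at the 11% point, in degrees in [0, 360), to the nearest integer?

Hue: 320 − 69 = 251°, but |251| > 180 so the shorter arc goes the other way: Δh = 251 − 360 = -109°.
H = 69 + 0.11 × (-109) = 57.01 → 57°

57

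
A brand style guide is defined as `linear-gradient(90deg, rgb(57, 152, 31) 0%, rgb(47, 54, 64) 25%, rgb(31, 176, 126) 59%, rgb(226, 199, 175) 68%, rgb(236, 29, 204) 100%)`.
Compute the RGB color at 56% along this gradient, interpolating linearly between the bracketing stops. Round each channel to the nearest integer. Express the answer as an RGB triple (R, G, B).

56% lies between the 25% and 59% stops, so the local fraction is t = (56 − 25)/(59 − 25) = 31/34 ≈ 0.9118.
R = 47 + 0.9118 × (31 − 47) = 32.411 → 32
G = 54 + 0.9118 × (176 − 54) = 165.24 → 165
B = 64 + 0.9118 × (126 − 64) = 120.532 → 121

(32, 165, 121)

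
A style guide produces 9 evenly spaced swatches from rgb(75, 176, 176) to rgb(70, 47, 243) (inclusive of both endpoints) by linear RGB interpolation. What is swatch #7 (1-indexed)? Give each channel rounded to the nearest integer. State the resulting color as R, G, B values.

With 9 swatches and endpoints inclusive, swatch 7 sits at t = (7 − 1)/(9 − 1) = 6/8 ≈ 0.75.
R = 75 + 0.75 × (70 − 75) = 71.25 → 71
G = 176 + 0.75 × (47 − 176) = 79.25 → 79
B = 176 + 0.75 × (243 − 176) = 226.25 → 226

(71, 79, 226)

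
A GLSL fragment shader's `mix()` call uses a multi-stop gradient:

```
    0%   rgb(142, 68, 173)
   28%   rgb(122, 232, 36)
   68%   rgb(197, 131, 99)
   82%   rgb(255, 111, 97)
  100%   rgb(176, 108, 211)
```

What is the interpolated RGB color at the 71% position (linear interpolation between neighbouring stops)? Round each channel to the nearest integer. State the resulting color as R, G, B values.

(209, 127, 99)

71% lies between the 68% and 82% stops, so the local fraction is t = (71 − 68)/(82 − 68) = 3/14 ≈ 0.2143.
R = 197 + 0.2143 × (255 − 197) = 209.429 → 209
G = 131 + 0.2143 × (111 − 131) = 126.714 → 127
B = 99 + 0.2143 × (97 − 99) = 98.571 → 99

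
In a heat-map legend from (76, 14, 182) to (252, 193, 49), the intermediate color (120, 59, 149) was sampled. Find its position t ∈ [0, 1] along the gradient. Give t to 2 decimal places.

Invert the lerp on the G channel (largest span, 179): t = (59 − 14) / (193 − 14) = 45/179 = 0.2514.
Check on R: (120 − 76)/(252 − 76) = 0.25 ✓

0.25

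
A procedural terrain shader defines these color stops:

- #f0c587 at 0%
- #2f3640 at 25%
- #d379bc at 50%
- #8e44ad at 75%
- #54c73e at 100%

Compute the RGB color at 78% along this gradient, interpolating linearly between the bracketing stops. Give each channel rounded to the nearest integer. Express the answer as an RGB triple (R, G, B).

(135, 84, 160)

78% lies between the 75% and 100% stops, so the local fraction is t = (78 − 75)/(100 − 75) = 3/25 ≈ 0.12.
#8e44ad → (142, 68, 173); #54c73e → (84, 199, 62).
R = 142 + 0.12 × (84 − 142) = 135.04 → 135
G = 68 + 0.12 × (199 − 68) = 83.72 → 84
B = 173 + 0.12 × (62 − 173) = 159.68 → 160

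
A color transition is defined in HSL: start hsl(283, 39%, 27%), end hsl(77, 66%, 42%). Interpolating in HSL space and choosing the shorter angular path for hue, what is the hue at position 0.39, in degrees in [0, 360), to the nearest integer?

343

Hue: 77 − 283 = -206°, but |-206| > 180 so the shorter arc goes the other way: Δh = -206 + 360 = 154°.
H = 283 + 0.39 × (154) = 343.06 → 343°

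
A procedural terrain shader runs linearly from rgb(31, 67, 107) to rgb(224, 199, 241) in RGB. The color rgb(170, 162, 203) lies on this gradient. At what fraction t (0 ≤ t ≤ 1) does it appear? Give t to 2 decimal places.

Invert the lerp on the R channel (largest span, 193): t = (170 − 31) / (224 − 31) = 139/193 = 0.72021.
Check on G: (162 − 67)/(199 − 67) = 0.7197 ✓

0.72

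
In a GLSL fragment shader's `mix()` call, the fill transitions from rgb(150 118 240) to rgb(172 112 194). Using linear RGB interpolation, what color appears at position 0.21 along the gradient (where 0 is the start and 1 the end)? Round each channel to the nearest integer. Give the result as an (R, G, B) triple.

R = 150 + 0.21 × (172 − 150) = 150 + 0.21 × 22 = 154.62 → 155
G = 118 + 0.21 × (112 − 118) = 118 + 0.21 × -6 = 116.74 → 117
B = 240 + 0.21 × (194 − 240) = 240 + 0.21 × -46 = 230.34 → 230
So the blended color is (155, 117, 230), about #9b75e6.

(155, 117, 230)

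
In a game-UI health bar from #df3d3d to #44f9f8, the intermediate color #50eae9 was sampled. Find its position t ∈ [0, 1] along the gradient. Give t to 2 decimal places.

0.92

Invert the lerp on the G channel (largest span, 188): t = (234 − 61) / (249 − 61) = 173/188 = 0.92021.
Check on R: (80 − 223)/(68 − 223) = 0.9226 ✓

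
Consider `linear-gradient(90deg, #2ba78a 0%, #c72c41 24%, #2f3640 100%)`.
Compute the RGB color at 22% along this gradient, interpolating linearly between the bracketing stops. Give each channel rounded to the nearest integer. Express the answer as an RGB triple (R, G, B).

(186, 54, 71)

22% lies between the 0% and 24% stops, so the local fraction is t = (22 − 0)/(24 − 0) = 22/24 ≈ 0.9167.
#2ba78a → (43, 167, 138); #c72c41 → (199, 44, 65).
R = 43 + 0.9167 × (199 − 43) = 186.005 → 186
G = 167 + 0.9167 × (44 − 167) = 54.246 → 54
B = 138 + 0.9167 × (65 − 138) = 71.081 → 71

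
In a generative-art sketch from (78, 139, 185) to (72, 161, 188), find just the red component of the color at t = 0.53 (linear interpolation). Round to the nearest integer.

75

R = 78 + 0.53 × (72 − 78) = 74.82 → 75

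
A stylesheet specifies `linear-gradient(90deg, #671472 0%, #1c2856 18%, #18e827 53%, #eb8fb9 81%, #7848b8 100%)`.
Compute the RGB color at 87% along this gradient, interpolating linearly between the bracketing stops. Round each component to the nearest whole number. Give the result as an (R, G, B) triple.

(199, 121, 185)

87% lies between the 81% and 100% stops, so the local fraction is t = (87 − 81)/(100 − 81) = 6/19 ≈ 0.3158.
#eb8fb9 → (235, 143, 185); #7848b8 → (120, 72, 184).
R = 235 + 0.3158 × (120 − 235) = 198.683 → 199
G = 143 + 0.3158 × (72 − 143) = 120.578 → 121
B = 185 + 0.3158 × (184 − 185) = 184.684 → 185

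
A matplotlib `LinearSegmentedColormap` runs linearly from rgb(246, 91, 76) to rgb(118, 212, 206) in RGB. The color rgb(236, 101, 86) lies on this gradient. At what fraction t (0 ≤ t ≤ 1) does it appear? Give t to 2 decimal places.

Invert the lerp on the B channel (largest span, 130): t = (86 − 76) / (206 − 76) = 10/130 = 0.076923.
Check on R: (236 − 246)/(118 − 246) = 0.07812 ✓

0.08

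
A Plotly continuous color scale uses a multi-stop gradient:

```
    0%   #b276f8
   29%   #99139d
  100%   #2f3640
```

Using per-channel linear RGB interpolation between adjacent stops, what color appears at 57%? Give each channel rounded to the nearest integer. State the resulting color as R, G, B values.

(111, 33, 120)

57% lies between the 29% and 100% stops, so the local fraction is t = (57 − 29)/(100 − 29) = 28/71 ≈ 0.3944.
#99139d → (153, 19, 157); #2f3640 → (47, 54, 64).
R = 153 + 0.3944 × (47 − 153) = 111.194 → 111
G = 19 + 0.3944 × (54 − 19) = 32.804 → 33
B = 157 + 0.3944 × (64 − 157) = 120.321 → 120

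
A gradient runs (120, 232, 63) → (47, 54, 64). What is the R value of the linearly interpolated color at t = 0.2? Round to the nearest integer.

R = 120 + 0.2 × (47 − 120) = 105.4 → 105

105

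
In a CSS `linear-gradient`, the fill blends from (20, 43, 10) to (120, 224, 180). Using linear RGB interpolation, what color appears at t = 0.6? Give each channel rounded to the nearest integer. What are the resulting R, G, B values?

R = 20 + 0.6 × (120 − 20) = 20 + 0.6 × 100 = 80 → 80
G = 43 + 0.6 × (224 − 43) = 43 + 0.6 × 181 = 151.6 → 152
B = 10 + 0.6 × (180 − 10) = 10 + 0.6 × 170 = 112 → 112
So the blended color is (80, 152, 112), about #509870.

(80, 152, 112)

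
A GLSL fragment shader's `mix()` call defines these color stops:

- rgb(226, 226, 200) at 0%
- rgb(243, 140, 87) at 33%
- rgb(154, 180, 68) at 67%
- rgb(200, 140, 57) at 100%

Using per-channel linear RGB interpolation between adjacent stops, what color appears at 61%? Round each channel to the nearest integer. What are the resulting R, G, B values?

(170, 173, 71)

61% lies between the 33% and 67% stops, so the local fraction is t = (61 − 33)/(67 − 33) = 28/34 ≈ 0.8235.
R = 243 + 0.8235 × (154 − 243) = 169.709 → 170
G = 140 + 0.8235 × (180 − 140) = 172.94 → 173
B = 87 + 0.8235 × (68 − 87) = 71.353 → 71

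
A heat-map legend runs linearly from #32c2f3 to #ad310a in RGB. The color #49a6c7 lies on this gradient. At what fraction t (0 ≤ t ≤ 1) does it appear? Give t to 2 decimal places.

Invert the lerp on the B channel (largest span, 233): t = (199 − 243) / (10 − 243) = -44/-233 = 0.18884.
Check on R: (73 − 50)/(173 − 50) = 0.187 ✓

0.19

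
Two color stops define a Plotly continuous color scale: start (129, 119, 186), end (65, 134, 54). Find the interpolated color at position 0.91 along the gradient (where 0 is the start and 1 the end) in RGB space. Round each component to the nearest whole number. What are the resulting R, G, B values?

R = 129 + 0.91 × (65 − 129) = 129 + 0.91 × -64 = 70.76 → 71
G = 119 + 0.91 × (134 − 119) = 119 + 0.91 × 15 = 132.65 → 133
B = 186 + 0.91 × (54 − 186) = 186 + 0.91 × -132 = 65.88 → 66

(71, 133, 66)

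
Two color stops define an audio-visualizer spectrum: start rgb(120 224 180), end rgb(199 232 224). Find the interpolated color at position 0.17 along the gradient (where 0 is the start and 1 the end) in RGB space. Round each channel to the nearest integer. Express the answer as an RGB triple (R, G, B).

(133, 225, 187)

R = 120 + 0.17 × (199 − 120) = 120 + 0.17 × 79 = 133.43 → 133
G = 224 + 0.17 × (232 − 224) = 224 + 0.17 × 8 = 225.36 → 225
B = 180 + 0.17 × (224 − 180) = 180 + 0.17 × 44 = 187.48 → 187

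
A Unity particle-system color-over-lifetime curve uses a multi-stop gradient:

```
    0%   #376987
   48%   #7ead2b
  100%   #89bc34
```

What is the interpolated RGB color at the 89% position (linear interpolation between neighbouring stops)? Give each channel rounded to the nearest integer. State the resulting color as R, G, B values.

89% lies between the 48% and 100% stops, so the local fraction is t = (89 − 48)/(100 − 48) = 41/52 ≈ 0.7885.
#7ead2b → (126, 173, 43); #89bc34 → (137, 188, 52).
R = 126 + 0.7885 × (137 − 126) = 134.673 → 135
G = 173 + 0.7885 × (188 − 173) = 184.827 → 185
B = 43 + 0.7885 × (52 − 43) = 50.096 → 50

(135, 185, 50)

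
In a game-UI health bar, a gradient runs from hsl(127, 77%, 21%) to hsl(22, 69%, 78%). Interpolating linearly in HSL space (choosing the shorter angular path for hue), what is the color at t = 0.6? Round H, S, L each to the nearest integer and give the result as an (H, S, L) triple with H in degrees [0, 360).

(64, 72, 55)

Hue arc: Δh = 22 − 127 = -105° (|Δh| ≤ 180, already the shorter path).
H = 127 + 0.6 × (-105) = 64 → 64°
S = 77 + 0.6 × (69 − 77) = 72.2 → 72%
L = 21 + 0.6 × (78 − 21) = 55.2 → 55%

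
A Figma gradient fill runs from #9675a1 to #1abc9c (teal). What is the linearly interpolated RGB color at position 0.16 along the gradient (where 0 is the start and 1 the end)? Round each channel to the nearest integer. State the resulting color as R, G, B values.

(130, 128, 160)

#9675a1 → (150, 117, 161); #1abc9c → (26, 188, 156).
R = 150 + 0.16 × (26 − 150) = 150 + 0.16 × -124 = 130.16 → 130
G = 117 + 0.16 × (188 − 117) = 117 + 0.16 × 71 = 128.36 → 128
B = 161 + 0.16 × (156 − 161) = 161 + 0.16 × -5 = 160.2 → 160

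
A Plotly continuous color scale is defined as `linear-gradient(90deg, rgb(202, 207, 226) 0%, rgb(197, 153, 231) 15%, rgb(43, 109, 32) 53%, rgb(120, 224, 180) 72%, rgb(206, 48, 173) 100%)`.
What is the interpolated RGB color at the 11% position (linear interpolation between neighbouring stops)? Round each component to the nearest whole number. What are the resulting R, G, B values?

(198, 167, 230)

11% lies between the 0% and 15% stops, so the local fraction is t = (11 − 0)/(15 − 0) = 11/15 ≈ 0.7333.
R = 202 + 0.7333 × (197 − 202) = 198.333 → 198
G = 207 + 0.7333 × (153 − 207) = 167.402 → 167
B = 226 + 0.7333 × (231 − 226) = 229.667 → 230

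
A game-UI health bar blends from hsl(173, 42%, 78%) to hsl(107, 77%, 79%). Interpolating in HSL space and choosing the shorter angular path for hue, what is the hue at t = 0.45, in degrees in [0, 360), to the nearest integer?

Hue arc: Δh = 107 − 173 = -66° (|Δh| ≤ 180, already the shorter path).
H = 173 + 0.45 × (-66) = 143.3 → 143°

143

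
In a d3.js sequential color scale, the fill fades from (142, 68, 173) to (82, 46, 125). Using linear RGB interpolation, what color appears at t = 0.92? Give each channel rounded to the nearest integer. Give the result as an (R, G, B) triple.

(87, 48, 129)

R = 142 + 0.92 × (82 − 142) = 142 + 0.92 × -60 = 86.8 → 87
G = 68 + 0.92 × (46 − 68) = 68 + 0.92 × -22 = 47.76 → 48
B = 173 + 0.92 × (125 − 173) = 173 + 0.92 × -48 = 128.84 → 129
So the blended color is (87, 48, 129), about #573081.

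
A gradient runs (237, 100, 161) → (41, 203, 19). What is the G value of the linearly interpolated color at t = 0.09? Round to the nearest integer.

109

G = 100 + 0.09 × (203 − 100) = 109.27 → 109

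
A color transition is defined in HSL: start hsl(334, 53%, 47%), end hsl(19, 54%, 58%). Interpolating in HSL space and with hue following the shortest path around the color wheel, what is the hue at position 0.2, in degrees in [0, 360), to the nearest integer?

343

Hue: 19 − 334 = -315°, but |-315| > 180 so the shorter arc goes the other way: Δh = -315 + 360 = 45°.
H = 334 + 0.2 × (45) = 343 → 343°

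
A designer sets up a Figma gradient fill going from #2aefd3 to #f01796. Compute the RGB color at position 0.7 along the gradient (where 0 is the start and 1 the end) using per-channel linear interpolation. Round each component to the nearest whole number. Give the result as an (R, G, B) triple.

#2aefd3 → (42, 239, 211); #f01796 → (240, 23, 150).
R = 42 + 0.7 × (240 − 42) = 42 + 0.7 × 198 = 180.6 → 181
G = 239 + 0.7 × (23 − 239) = 239 + 0.7 × -216 = 87.8 → 88
B = 211 + 0.7 × (150 − 211) = 211 + 0.7 × -61 = 168.3 → 168

(181, 88, 168)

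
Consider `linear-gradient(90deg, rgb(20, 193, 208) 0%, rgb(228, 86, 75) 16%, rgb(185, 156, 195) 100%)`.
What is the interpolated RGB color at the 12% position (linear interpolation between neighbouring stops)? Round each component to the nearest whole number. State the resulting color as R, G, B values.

12% lies between the 0% and 16% stops, so the local fraction is t = (12 − 0)/(16 − 0) = 12/16 ≈ 0.75.
R = 20 + 0.75 × (228 − 20) = 176 → 176
G = 193 + 0.75 × (86 − 193) = 112.75 → 113
B = 208 + 0.75 × (75 − 208) = 108.25 → 108

(176, 113, 108)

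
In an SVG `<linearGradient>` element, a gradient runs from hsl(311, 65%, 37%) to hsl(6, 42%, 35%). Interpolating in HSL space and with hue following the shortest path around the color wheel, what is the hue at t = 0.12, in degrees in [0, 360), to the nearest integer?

Hue: 6 − 311 = -305°, but |-305| > 180 so the shorter arc goes the other way: Δh = -305 + 360 = 55°.
H = 311 + 0.12 × (55) = 317.6 → 318°

318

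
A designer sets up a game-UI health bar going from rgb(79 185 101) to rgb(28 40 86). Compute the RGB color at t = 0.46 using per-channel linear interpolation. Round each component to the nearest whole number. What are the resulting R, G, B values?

(56, 118, 94)

R = 79 + 0.46 × (28 − 79) = 79 + 0.46 × -51 = 55.54 → 56
G = 185 + 0.46 × (40 − 185) = 185 + 0.46 × -145 = 118.3 → 118
B = 101 + 0.46 × (86 − 101) = 101 + 0.46 × -15 = 94.1 → 94
So the blended color is (56, 118, 94), about #38765e.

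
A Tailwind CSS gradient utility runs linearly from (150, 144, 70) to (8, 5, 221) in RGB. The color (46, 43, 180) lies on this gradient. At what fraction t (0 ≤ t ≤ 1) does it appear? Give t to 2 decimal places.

Invert the lerp on the B channel (largest span, 151): t = (180 − 70) / (221 − 70) = 110/151 = 0.72848.
Check on R: (46 − 150)/(8 − 150) = 0.7324 ✓

0.73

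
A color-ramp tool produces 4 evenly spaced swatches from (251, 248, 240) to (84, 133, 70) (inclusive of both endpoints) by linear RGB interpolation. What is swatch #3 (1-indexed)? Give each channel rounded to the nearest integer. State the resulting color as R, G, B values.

With 4 swatches and endpoints inclusive, swatch 3 sits at t = (3 − 1)/(4 − 1) = 2/3 ≈ 0.6667.
R = 251 + 0.6667 × (84 − 251) = 139.661 → 140
G = 248 + 0.6667 × (133 − 248) = 171.329 → 171
B = 240 + 0.6667 × (70 − 240) = 126.661 → 127

(140, 171, 127)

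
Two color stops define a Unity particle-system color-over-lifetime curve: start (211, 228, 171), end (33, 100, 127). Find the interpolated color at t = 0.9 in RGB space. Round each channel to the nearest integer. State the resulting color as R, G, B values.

R = 211 + 0.9 × (33 − 211) = 211 + 0.9 × -178 = 50.8 → 51
G = 228 + 0.9 × (100 − 228) = 228 + 0.9 × -128 = 112.8 → 113
B = 171 + 0.9 × (127 − 171) = 171 + 0.9 × -44 = 131.4 → 131

(51, 113, 131)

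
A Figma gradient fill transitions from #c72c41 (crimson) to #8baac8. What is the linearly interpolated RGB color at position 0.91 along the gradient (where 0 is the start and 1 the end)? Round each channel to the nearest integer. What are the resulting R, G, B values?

#c72c41 → (199, 44, 65); #8baac8 → (139, 170, 200).
R = 199 + 0.91 × (139 − 199) = 199 + 0.91 × -60 = 144.4 → 144
G = 44 + 0.91 × (170 − 44) = 44 + 0.91 × 126 = 158.66 → 159
B = 65 + 0.91 × (200 − 65) = 65 + 0.91 × 135 = 187.85 → 188
So the blended color is (144, 159, 188), about #909fbc.

(144, 159, 188)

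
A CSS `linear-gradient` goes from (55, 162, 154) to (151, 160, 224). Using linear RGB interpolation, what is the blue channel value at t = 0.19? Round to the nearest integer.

B = 154 + 0.19 × (224 − 154) = 167.3 → 167

167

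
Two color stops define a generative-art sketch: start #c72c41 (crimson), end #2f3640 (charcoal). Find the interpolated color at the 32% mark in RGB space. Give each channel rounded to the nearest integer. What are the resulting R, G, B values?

#c72c41 → (199, 44, 65); #2f3640 → (47, 54, 64).
32% corresponds to t = 0.32.
R = 199 + 0.32 × (47 − 199) = 199 + 0.32 × -152 = 150.36 → 150
G = 44 + 0.32 × (54 − 44) = 44 + 0.32 × 10 = 47.2 → 47
B = 65 + 0.32 × (64 − 65) = 65 + 0.32 × -1 = 64.68 → 65

(150, 47, 65)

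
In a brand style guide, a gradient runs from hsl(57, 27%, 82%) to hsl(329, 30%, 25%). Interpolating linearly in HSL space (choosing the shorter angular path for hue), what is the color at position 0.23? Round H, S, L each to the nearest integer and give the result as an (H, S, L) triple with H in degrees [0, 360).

Hue: 329 − 57 = 272°, but |272| > 180 so the shorter arc goes the other way: Δh = 272 − 360 = -88°.
H = 57 + 0.23 × (-88) = 36.76 → 37°
S = 27 + 0.23 × (30 − 27) = 27.69 → 28%
L = 82 + 0.23 × (25 − 82) = 68.89 → 69%

(37, 28, 69)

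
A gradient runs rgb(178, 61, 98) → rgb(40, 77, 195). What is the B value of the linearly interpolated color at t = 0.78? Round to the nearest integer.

174

B = 98 + 0.78 × (195 − 98) = 173.66 → 174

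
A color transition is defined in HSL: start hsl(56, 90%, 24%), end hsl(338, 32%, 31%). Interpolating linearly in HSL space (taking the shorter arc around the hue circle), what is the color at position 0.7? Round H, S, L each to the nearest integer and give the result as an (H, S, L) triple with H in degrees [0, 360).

(1, 49, 29)

Hue: 338 − 56 = 282°, but |282| > 180 so the shorter arc goes the other way: Δh = 282 − 360 = -78°.
H = 56 + 0.7 × (-78) = 1.4 → 1°
S = 90 + 0.7 × (32 − 90) = 49.4 → 49%
L = 24 + 0.7 × (31 − 24) = 28.9 → 29%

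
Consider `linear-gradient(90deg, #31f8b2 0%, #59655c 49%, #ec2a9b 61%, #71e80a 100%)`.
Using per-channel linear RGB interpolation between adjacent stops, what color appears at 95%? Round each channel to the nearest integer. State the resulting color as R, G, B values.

(129, 208, 29)

95% lies between the 61% and 100% stops, so the local fraction is t = (95 − 61)/(100 − 61) = 34/39 ≈ 0.8718.
#ec2a9b → (236, 42, 155); #71e80a → (113, 232, 10).
R = 236 + 0.8718 × (113 − 236) = 128.769 → 129
G = 42 + 0.8718 × (232 − 42) = 207.642 → 208
B = 155 + 0.8718 × (10 − 155) = 28.589 → 29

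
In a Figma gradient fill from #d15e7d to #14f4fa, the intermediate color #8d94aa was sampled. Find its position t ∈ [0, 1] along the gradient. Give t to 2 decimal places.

0.36

Invert the lerp on the R channel (largest span, 189): t = (141 − 209) / (20 − 209) = -68/-189 = 0.35979.
Check on G: (148 − 94)/(244 − 94) = 0.36 ✓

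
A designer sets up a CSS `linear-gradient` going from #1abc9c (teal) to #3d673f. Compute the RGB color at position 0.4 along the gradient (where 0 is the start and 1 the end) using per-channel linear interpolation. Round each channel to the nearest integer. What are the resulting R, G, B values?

(40, 154, 119)

#1abc9c → (26, 188, 156); #3d673f → (61, 103, 63).
R = 26 + 0.4 × (61 − 26) = 26 + 0.4 × 35 = 40 → 40
G = 188 + 0.4 × (103 − 188) = 188 + 0.4 × -85 = 154 → 154
B = 156 + 0.4 × (63 − 156) = 156 + 0.4 × -93 = 118.8 → 119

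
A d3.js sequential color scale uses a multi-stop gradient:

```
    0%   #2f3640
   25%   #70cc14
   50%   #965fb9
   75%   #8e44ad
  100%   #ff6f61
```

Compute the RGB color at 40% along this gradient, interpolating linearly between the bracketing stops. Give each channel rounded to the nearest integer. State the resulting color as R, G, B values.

(135, 139, 119)

40% lies between the 25% and 50% stops, so the local fraction is t = (40 − 25)/(50 − 25) = 15/25 ≈ 0.6.
#70cc14 → (112, 204, 20); #965fb9 → (150, 95, 185).
R = 112 + 0.6 × (150 − 112) = 134.8 → 135
G = 204 + 0.6 × (95 − 204) = 138.6 → 139
B = 20 + 0.6 × (185 − 20) = 119 → 119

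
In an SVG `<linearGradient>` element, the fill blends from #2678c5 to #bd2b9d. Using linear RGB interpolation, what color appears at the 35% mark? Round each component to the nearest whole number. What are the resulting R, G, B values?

#2678c5 → (38, 120, 197); #bd2b9d → (189, 43, 157).
35% corresponds to t = 0.35.
R = 38 + 0.35 × (189 − 38) = 38 + 0.35 × 151 = 90.85 → 91
G = 120 + 0.35 × (43 − 120) = 120 + 0.35 × -77 = 93.05 → 93
B = 197 + 0.35 × (157 − 197) = 197 + 0.35 × -40 = 183 → 183

(91, 93, 183)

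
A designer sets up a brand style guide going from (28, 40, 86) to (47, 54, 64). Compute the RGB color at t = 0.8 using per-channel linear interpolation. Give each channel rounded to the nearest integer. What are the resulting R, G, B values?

(43, 51, 68)

R = 28 + 0.8 × (47 − 28) = 28 + 0.8 × 19 = 43.2 → 43
G = 40 + 0.8 × (54 − 40) = 40 + 0.8 × 14 = 51.2 → 51
B = 86 + 0.8 × (64 − 86) = 86 + 0.8 × -22 = 68.4 → 68
So the blended color is (43, 51, 68), about #2b3344.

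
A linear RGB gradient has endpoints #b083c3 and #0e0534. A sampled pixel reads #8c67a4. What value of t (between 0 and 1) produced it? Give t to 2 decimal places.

0.22

Invert the lerp on the R channel (largest span, 162): t = (140 − 176) / (14 − 176) = -36/-162 = 0.22222.
Check on G: (103 − 131)/(5 − 131) = 0.2222 ✓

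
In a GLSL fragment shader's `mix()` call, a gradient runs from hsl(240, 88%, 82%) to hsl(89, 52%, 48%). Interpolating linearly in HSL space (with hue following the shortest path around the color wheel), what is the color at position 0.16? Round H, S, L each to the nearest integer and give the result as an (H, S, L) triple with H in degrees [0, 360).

(216, 82, 77)

Hue arc: Δh = 89 − 240 = -151° (|Δh| ≤ 180, already the shorter path).
H = 240 + 0.16 × (-151) = 215.84 → 216°
S = 88 + 0.16 × (52 − 88) = 82.24 → 82%
L = 82 + 0.16 × (48 − 82) = 76.56 → 77%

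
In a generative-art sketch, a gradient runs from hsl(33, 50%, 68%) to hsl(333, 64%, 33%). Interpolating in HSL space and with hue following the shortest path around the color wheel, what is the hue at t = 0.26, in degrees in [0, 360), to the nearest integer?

Hue: 333 − 33 = 300°, but |300| > 180 so the shorter arc goes the other way: Δh = 300 − 360 = -60°.
H = 33 + 0.26 × (-60) = 17.4 → 17°

17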